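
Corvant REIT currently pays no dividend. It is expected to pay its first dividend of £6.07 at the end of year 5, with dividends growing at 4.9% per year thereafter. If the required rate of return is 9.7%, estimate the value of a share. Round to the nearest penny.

£87.32

Deferred-dividend DDM. At t=4 the remaining stream is a growing perpetuity with first payment D_5 = 6.07.
V_4 = D_5/(r−g) = 6.07/(0.097−0.049) = 126.4583
P₀ = V_4/(1+r)^4 = 126.4583/(1+0.097)^4 = 87.3215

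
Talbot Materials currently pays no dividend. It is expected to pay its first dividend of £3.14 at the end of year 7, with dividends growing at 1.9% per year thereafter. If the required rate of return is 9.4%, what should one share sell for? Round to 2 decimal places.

£24.42

Deferred-dividend DDM. At t=6 the remaining stream is a growing perpetuity with first payment D_7 = 3.14.
V_6 = D_7/(r−g) = 3.14/(0.094−0.019) = 41.8667
P₀ = V_6/(1+r)^6 = 41.8667/(1+0.094)^6 = 24.4211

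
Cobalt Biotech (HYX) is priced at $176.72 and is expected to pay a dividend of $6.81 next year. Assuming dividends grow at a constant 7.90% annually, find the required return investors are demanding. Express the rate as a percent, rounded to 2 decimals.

Rearranging the constant-growth DDM: r = D₁/P₀ + g.
r = 6.8100 / 176.72 + 0.079 = 0.03854 + 0.079 = 0.11754

11.75%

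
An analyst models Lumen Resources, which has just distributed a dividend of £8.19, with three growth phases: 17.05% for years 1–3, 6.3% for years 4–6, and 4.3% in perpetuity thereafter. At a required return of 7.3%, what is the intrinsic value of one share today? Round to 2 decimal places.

Three-stage DDM. Project D₁…D_6; terminal Gordon value at t=6 with g = 0.043; discount at r = 0.073.
D_1 = 9.5864
D_2 = 11.2209
D_3 = 13.1340
D_4 = 13.9615
D_5 = 14.8411
D_6 = 15.7760
TV_6 = 16.4544/(0.073−0.043) = 548.4803
P₀ = Σ Dₜ/(1+r)ᵗ + TV_6/(1+r)^6 = 420.0031

£420.00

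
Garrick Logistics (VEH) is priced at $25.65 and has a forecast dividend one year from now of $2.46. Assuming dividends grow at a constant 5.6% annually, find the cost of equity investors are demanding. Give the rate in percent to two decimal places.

Rearranging the constant-growth DDM: r = D₁/P₀ + g.
r = 2.4600 / 25.65 + 0.056 = 0.09591 + 0.056 = 0.15191

15.19%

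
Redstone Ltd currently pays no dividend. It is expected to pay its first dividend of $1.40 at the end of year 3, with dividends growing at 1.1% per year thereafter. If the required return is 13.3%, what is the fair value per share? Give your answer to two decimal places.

$8.94

Deferred-dividend DDM. At t=2 the remaining stream is a growing perpetuity with first payment D_3 = 1.40.
V_2 = D_3/(r−g) = 1.40/(0.133−0.011) = 11.4754
P₀ = V_2/(1+r)^2 = 11.4754/(1+0.133)^2 = 8.9394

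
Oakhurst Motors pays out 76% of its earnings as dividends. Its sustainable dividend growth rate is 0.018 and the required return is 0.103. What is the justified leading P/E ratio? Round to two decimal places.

8.94

Justified leading P/E = b/(r−g) = 0.76/(0.103−0.018) = 8.9412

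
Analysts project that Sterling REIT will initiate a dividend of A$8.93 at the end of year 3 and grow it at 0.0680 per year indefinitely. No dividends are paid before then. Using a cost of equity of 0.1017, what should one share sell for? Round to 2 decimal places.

A$218.32

Deferred-dividend DDM. At t=2 the remaining stream is a growing perpetuity with first payment D_3 = 8.93.
V_2 = D_3/(r−g) = 8.93/(0.1017−0.068) = 264.9852
P₀ = V_2/(1+r)^2 = 264.9852/(1+0.1017)^2 = 218.3207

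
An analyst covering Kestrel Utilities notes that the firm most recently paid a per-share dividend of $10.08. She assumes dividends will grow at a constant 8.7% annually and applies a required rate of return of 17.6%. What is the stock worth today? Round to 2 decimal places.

$123.11

Gordon growth model: P₀ = D₁/(r − g). D₁ = 10.08 × (1 + 0.087) = 10.9570.
P₀ = 10.9570 / (0.176 − 0.087) = 10.9570 / 0.089 = 123.1119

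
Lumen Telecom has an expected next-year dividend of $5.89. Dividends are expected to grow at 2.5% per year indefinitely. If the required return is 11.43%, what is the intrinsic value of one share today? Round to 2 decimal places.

$65.96

Gordon growth model: P₀ = D₁/(r − g), with D₁ = 5.89 given directly.
P₀ = 5.8900 / (0.1143 − 0.025) = 5.8900 / 0.0893 = 65.9574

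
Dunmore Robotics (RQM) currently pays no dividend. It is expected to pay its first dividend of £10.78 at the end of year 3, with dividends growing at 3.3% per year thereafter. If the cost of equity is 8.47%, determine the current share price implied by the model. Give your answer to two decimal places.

£177.22

Deferred-dividend DDM. At t=2 the remaining stream is a growing perpetuity with first payment D_3 = 10.78.
V_2 = D_3/(r−g) = 10.78/(0.0847−0.033) = 208.5106
P₀ = V_2/(1+r)^2 = 208.5106/(1+0.0847)^2 = 177.2185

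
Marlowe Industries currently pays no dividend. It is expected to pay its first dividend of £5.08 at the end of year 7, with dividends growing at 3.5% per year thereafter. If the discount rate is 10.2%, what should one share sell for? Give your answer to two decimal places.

Deferred-dividend DDM. At t=6 the remaining stream is a growing perpetuity with first payment D_7 = 5.08.
V_6 = D_7/(r−g) = 5.08/(0.102−0.035) = 75.8209
P₀ = V_6/(1+r)^6 = 75.8209/(1+0.102)^6 = 42.3350

£42.33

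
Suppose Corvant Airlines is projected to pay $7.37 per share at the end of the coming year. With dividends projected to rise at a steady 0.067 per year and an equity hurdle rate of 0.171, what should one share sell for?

Gordon growth model: P₀ = D₁/(r − g), with D₁ = 7.37 given directly.
P₀ = 7.3700 / (0.171 − 0.067) = 7.3700 / 0.104 = 70.8654

$70.87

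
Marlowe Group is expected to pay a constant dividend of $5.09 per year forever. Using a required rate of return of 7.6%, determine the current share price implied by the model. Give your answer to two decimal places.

$66.97

Zero-growth DDM (perpetuity): P₀ = D/r = 5.09 / 0.076 = 66.9737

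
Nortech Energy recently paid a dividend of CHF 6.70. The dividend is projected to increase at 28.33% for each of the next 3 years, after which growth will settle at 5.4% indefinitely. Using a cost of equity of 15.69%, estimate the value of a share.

CHF 118.49

Two-stage DDM. Project D₁…D_3 at 0.2833, terminal growth 0.054, discount at r = 0.1569.
D_1 = 8.5981
D_2 = 11.0340
D_3 = 14.1599
Terminal value at t=3: TV = D_4/(r−g) = 14.9245/(0.1569−0.054) = 145.0389
P₀ = 8.5981/(1+0.1569)^1 + 11.0340/(1+0.1569)^2 + 14.1599/(1+0.1569)^3 + 145.0389/(1+0.1569)^3 = 118.4901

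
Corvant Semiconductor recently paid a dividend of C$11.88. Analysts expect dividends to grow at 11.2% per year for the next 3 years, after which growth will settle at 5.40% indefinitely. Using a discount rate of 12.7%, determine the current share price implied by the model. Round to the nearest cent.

C$199.47

Two-stage DDM. Project D₁…D_3 at 0.112, terminal growth 0.054, discount at r = 0.127.
D_1 = 13.2106
D_2 = 14.6901
D_3 = 16.3354
Terminal value at t=3: TV = D_4/(r−g) = 17.2176/(0.127−0.054) = 235.8569
P₀ = 13.2106/(1+0.127)^1 + 14.6901/(1+0.127)^2 + 16.3354/(1+0.127)^3 + 235.8569/(1+0.127)^3 = 199.4692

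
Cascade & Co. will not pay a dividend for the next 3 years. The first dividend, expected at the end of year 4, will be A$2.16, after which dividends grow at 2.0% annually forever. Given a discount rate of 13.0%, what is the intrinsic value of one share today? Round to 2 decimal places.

Deferred-dividend DDM. At t=3 the remaining stream is a growing perpetuity with first payment D_4 = 2.16.
V_3 = D_4/(r−g) = 2.16/(0.13−0.02) = 19.6364
P₀ = V_3/(1+r)^3 = 19.6364/(1+0.13)^3 = 13.6090

A$13.61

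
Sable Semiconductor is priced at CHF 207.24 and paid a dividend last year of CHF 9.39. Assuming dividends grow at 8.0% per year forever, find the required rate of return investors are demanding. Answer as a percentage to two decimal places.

Rearranging the constant-growth DDM: r = D₁/P₀ + g.
D₁ = 9.39 × (1 + 0.08) = 10.1412.
r = 10.1412 / 207.24 + 0.08 = 0.04893 + 0.08 = 0.12893

12.89%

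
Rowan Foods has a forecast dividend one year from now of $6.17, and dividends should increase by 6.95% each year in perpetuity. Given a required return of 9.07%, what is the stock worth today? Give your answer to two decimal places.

$291.04

Gordon growth model: P₀ = D₁/(r − g), with D₁ = 6.17 given directly.
P₀ = 6.1700 / (0.0907 − 0.0695) = 6.1700 / 0.0212 = 291.0377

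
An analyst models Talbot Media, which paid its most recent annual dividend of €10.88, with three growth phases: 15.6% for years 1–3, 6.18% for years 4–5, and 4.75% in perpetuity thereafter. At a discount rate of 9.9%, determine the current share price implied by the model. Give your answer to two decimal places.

Three-stage DDM. Project D₁…D_5; terminal Gordon value at t=5 with g = 0.0475; discount at r = 0.099.
D_1 = 12.5773
D_2 = 14.5393
D_3 = 16.8075
D_4 = 17.8462
D_5 = 18.9491
TV_5 = 19.8491/(0.099−0.0475) = 385.4204
P₀ = Σ Dₜ/(1+r)ᵗ + TV_5/(1+r)^5 = 300.6040

€300.60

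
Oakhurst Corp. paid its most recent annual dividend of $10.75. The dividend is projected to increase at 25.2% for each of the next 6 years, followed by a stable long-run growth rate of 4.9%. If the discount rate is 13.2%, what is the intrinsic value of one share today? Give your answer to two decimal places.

Two-stage DDM. Project D₁…D_6 at 0.252, terminal growth 0.049, discount at r = 0.132.
D_1 = 13.4590
D_2 = 16.8507
D_3 = 21.0970
D_4 = 26.4135
D_5 = 33.0697
D_6 = 41.4033
Terminal value at t=6: TV = D_7/(r−g) = 43.4320/(0.132−0.049) = 523.2772
P₀ = 13.4590/(1+0.132)^1 + 16.8507/(1+0.132)^2 + 21.0970/(1+0.132)^3 + 26.4135/(1+0.132)^4 + 33.0697/(1+0.132)^5 + 41.4033/(1+0.132)^6 + 523.2772/(1+0.132)^6 = 341.8241

$341.82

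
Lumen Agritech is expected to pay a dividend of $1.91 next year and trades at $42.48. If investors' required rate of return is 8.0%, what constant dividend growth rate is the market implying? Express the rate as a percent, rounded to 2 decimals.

3.50%

From P₀ = D₁/(r − g), the implied growth is g = r − D₁/P₀.
g = 0.08 − 1.91/42.48 = 0.08 − 0.04496 = 0.03504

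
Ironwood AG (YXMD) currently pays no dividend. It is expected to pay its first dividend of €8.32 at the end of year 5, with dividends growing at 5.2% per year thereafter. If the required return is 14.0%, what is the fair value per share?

Deferred-dividend DDM. At t=4 the remaining stream is a growing perpetuity with first payment D_5 = 8.32.
V_4 = D_5/(r−g) = 8.32/(0.14−0.052) = 94.5455
P₀ = V_4/(1+r)^4 = 94.5455/(1+0.14)^4 = 55.9785

€55.98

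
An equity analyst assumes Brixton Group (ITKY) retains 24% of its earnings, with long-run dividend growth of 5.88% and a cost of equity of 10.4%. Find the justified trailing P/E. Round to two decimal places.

Payout ratio b = 1 − 0.24 = 0.76.
Justified trailing P/E = b(1+g)/(r−g) = 0.76×(1+0.0588)/(0.104−0.0588) = 17.8028

17.80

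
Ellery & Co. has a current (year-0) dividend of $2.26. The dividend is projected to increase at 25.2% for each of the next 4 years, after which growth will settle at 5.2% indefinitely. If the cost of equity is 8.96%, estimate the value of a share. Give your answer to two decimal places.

Two-stage DDM. Project D₁…D_4 at 0.252, terminal growth 0.052, discount at r = 0.0896.
D_1 = 2.8295
D_2 = 3.5426
D_3 = 4.4353
D_4 = 5.5530
Terminal value at t=4: TV = D_5/(r−g) = 5.8417/(0.0896−0.052) = 155.3652
P₀ = 2.8295/(1+0.0896)^1 + 3.5426/(1+0.0896)^2 + 4.4353/(1+0.0896)^3 + 5.5530/(1+0.0896)^4 + 155.3652/(1+0.0896)^4 = 123.1753

$123.18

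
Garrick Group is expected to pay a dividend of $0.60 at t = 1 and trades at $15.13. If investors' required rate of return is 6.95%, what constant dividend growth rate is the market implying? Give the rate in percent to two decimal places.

2.98%

From P₀ = D₁/(r − g), the implied growth is g = r − D₁/P₀.
g = 0.0695 − 0.60/15.13 = 0.0695 − 0.03966 = 0.02984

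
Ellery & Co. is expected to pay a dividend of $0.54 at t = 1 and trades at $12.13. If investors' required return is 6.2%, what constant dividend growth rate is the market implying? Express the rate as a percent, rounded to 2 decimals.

From P₀ = D₁/(r − g), the implied growth is g = r − D₁/P₀.
g = 0.062 − 0.54/12.13 = 0.062 − 0.04452 = 0.01748

1.75%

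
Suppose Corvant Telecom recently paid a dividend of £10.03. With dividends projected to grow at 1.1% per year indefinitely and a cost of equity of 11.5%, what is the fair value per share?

Gordon growth model: P₀ = D₁/(r − g). D₁ = 10.03 × (1 + 0.011) = 10.1403.
P₀ = 10.1403 / (0.115 − 0.011) = 10.1403 / 0.104 = 97.5032

£97.50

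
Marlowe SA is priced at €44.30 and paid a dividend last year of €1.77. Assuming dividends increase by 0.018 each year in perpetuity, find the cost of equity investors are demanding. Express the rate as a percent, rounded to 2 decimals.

Rearranging the constant-growth DDM: r = D₁/P₀ + g.
D₁ = 1.77 × (1 + 0.018) = 1.8019.
r = 1.8019 / 44.30 + 0.018 = 0.04067 + 0.018 = 0.05867

5.87%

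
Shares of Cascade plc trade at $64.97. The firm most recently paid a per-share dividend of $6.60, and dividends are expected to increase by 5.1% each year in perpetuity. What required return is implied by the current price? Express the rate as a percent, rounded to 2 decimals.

15.78%

Rearranging the constant-growth DDM: r = D₁/P₀ + g.
D₁ = 6.60 × (1 + 0.051) = 6.9366.
r = 6.9366 / 64.97 + 0.051 = 0.10677 + 0.051 = 0.15777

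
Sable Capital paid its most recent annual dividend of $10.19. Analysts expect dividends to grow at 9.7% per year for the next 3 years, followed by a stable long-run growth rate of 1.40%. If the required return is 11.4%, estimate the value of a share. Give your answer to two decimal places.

$128.31

Two-stage DDM. Project D₁…D_3 at 0.097, terminal growth 0.014, discount at r = 0.114.
D_1 = 11.1784
D_2 = 12.2627
D_3 = 13.4522
Terminal value at t=3: TV = D_4/(r−g) = 13.6406/(0.114−0.014) = 136.4055
P₀ = 11.1784/(1+0.114)^1 + 12.2627/(1+0.114)^2 + 13.4522/(1+0.114)^3 + 136.4055/(1+0.114)^3 = 128.3145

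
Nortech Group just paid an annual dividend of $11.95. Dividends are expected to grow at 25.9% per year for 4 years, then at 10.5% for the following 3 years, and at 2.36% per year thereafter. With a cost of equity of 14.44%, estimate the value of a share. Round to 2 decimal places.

$243.54

Three-stage DDM. Project D₁…D_7; terminal Gordon value at t=7 with g = 0.0236; discount at r = 0.1444.
D_1 = 15.0450
D_2 = 18.9417
D_3 = 23.8476
D_4 = 30.0242
D_5 = 33.1767
D_6 = 36.6602
D_7 = 40.5096
TV_7 = 41.4656/(0.1444−0.0236) = 343.2583
P₀ = Σ Dₜ/(1+r)ᵗ + TV_7/(1+r)^7 = 243.5363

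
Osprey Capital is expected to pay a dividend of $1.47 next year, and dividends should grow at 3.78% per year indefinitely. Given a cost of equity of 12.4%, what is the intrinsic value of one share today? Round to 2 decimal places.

Gordon growth model: P₀ = D₁/(r − g), with D₁ = 1.47 given directly.
P₀ = 1.4700 / (0.124 − 0.0378) = 1.4700 / 0.0862 = 17.0534

$17.05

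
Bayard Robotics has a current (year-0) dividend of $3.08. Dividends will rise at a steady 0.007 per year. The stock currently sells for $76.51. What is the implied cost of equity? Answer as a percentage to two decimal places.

Rearranging the constant-growth DDM: r = D₁/P₀ + g.
D₁ = 3.08 × (1 + 0.007) = 3.1016.
r = 3.1016 / 76.51 + 0.007 = 0.04054 + 0.007 = 0.04754

4.75%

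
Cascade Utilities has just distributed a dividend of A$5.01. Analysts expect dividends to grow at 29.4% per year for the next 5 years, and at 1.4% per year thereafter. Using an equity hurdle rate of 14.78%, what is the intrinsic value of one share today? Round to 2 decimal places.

A$105.56

Two-stage DDM. Project D₁…D_5 at 0.294, terminal growth 0.014, discount at r = 0.1478.
D_1 = 6.4829
D_2 = 8.3889
D_3 = 10.8553
D_4 = 14.0467
D_5 = 18.1765
Terminal value at t=5: TV = D_6/(r−g) = 18.4309/(0.1478−0.014) = 137.7498
P₀ = 6.4829/(1+0.1478)^1 + 8.3889/(1+0.1478)^2 + 10.8553/(1+0.1478)^3 + 14.0467/(1+0.1478)^4 + 18.1765/(1+0.1478)^5 + 137.7498/(1+0.1478)^5 = 105.5561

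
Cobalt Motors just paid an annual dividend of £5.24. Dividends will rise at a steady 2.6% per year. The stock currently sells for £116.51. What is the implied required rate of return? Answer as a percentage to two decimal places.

Rearranging the constant-growth DDM: r = D₁/P₀ + g.
D₁ = 5.24 × (1 + 0.026) = 5.3762.
r = 5.3762 / 116.51 + 0.026 = 0.04614 + 0.026 = 0.07214

7.21%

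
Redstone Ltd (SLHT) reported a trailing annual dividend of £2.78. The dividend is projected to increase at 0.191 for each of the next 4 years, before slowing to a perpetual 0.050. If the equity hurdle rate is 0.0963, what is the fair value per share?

£101.56

Two-stage DDM. Project D₁…D_4 at 0.191, terminal growth 0.05, discount at r = 0.0963.
D_1 = 3.3110
D_2 = 3.9434
D_3 = 4.6966
D_4 = 5.5936
Terminal value at t=4: TV = D_5/(r−g) = 5.8733/(0.0963−0.05) = 126.8528
P₀ = 3.3110/(1+0.0963)^1 + 3.9434/(1+0.0963)^2 + 4.6966/(1+0.0963)^3 + 5.5936/(1+0.0963)^4 + 126.8528/(1+0.0963)^4 = 101.5557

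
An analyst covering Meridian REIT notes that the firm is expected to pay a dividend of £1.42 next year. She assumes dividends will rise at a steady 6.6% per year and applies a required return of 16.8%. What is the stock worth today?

Gordon growth model: P₀ = D₁/(r − g), with D₁ = 1.42 given directly.
P₀ = 1.4200 / (0.168 − 0.066) = 1.4200 / 0.102 = 13.9216

£13.92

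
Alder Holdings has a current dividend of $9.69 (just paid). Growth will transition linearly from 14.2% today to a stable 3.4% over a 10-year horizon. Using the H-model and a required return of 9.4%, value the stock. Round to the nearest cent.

$254.20

H-model: P₀ = D₀[(1+g_L) + H(g_S−g_L)]/(r−g_L), with H = 10/2 = 5.
P₀ = 9.69 × [(1+0.034) + 5×(0.142−0.034)] / (0.094−0.034)
   = 9.69 × 1.5740 / 0.06 = 254.2010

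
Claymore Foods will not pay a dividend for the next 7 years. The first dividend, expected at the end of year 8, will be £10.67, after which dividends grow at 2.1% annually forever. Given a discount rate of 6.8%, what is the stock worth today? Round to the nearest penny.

£143.24

Deferred-dividend DDM. At t=7 the remaining stream is a growing perpetuity with first payment D_8 = 10.67.
V_7 = D_8/(r−g) = 10.67/(0.068−0.021) = 227.0213
P₀ = V_7/(1+r)^7 = 227.0213/(1+0.068)^7 = 143.2411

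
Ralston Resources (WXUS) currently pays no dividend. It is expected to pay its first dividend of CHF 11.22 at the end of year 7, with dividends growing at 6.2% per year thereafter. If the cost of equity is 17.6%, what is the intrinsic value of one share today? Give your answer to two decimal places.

Deferred-dividend DDM. At t=6 the remaining stream is a growing perpetuity with first payment D_7 = 11.22.
V_6 = D_7/(r−g) = 11.22/(0.176−0.062) = 98.4211
P₀ = V_6/(1+r)^6 = 98.4211/(1+0.176)^6 = 37.2087

CHF 37.21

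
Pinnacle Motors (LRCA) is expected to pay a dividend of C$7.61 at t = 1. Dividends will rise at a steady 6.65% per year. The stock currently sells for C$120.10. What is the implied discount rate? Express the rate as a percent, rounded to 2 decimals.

Rearranging the constant-growth DDM: r = D₁/P₀ + g.
r = 7.6100 / 120.10 + 0.0665 = 0.06336 + 0.0665 = 0.12986

12.99%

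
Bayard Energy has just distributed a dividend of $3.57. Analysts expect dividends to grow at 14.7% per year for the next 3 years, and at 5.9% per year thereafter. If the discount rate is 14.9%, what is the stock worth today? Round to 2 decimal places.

Two-stage DDM. Project D₁…D_3 at 0.147, terminal growth 0.059, discount at r = 0.149.
D_1 = 4.0948
D_2 = 4.6967
D_3 = 5.3871
Terminal value at t=3: TV = D_4/(r−g) = 5.7050/(0.149−0.059) = 63.3887
P₀ = 4.0948/(1+0.149)^1 + 4.6967/(1+0.149)^2 + 5.3871/(1+0.149)^3 + 63.3887/(1+0.149)^3 = 52.4608

$52.46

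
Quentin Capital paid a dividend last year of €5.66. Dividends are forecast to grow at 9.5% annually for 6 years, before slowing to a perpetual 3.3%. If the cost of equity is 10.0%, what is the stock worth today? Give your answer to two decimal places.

Two-stage DDM. Project D₁…D_6 at 0.095, terminal growth 0.033, discount at r = 0.1.
D_1 = 6.1977
D_2 = 6.7865
D_3 = 7.4312
D_4 = 8.1372
D_5 = 8.9102
D_6 = 9.7567
Terminal value at t=6: TV = D_7/(r−g) = 10.0786/(0.1−0.033) = 150.4273
P₀ = 6.1977/(1+0.1)^1 + 6.7865/(1+0.1)^2 + 7.4312/(1+0.1)^3 + 8.1372/(1+0.1)^4 + 8.9102/(1+0.1)^5 + 9.7567/(1+0.1)^6 + 150.4273/(1+0.1)^6 = 118.3361

€118.34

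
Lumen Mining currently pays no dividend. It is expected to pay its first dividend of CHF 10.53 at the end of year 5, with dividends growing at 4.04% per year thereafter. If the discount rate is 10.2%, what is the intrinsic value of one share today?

CHF 115.91

Deferred-dividend DDM. At t=4 the remaining stream is a growing perpetuity with first payment D_5 = 10.53.
V_4 = D_5/(r−g) = 10.53/(0.102−0.0404) = 170.9416
P₀ = V_4/(1+r)^4 = 170.9416/(1+0.102)^4 = 115.9101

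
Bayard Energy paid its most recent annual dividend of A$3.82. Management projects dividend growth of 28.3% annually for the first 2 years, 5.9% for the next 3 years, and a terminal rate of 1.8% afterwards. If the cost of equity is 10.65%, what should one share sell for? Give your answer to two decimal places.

Three-stage DDM. Project D₁…D_5; terminal Gordon value at t=5 with g = 0.018; discount at r = 0.1065.
D_1 = 4.9011
D_2 = 6.2881
D_3 = 6.6591
D_4 = 7.0519
D_5 = 7.4680
TV_5 = 7.6024/(0.1065−0.018) = 85.9031
P₀ = Σ Dₜ/(1+r)ᵗ + TV_5/(1+r)^5 = 75.4781

A$75.48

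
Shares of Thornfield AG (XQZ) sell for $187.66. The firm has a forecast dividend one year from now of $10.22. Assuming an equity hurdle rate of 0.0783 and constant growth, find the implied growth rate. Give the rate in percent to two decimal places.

From P₀ = D₁/(r − g), the implied growth is g = r − D₁/P₀.
g = 0.0783 − 10.22/187.66 = 0.0783 − 0.05446 = 0.02384

2.38%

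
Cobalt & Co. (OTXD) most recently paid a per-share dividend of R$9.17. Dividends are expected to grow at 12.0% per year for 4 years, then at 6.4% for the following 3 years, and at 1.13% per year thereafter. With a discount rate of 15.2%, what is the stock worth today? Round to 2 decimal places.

R$101.61

Three-stage DDM. Project D₁…D_7; terminal Gordon value at t=7 with g = 0.0113; discount at r = 0.152.
D_1 = 10.2704
D_2 = 11.5028
D_3 = 12.8832
D_4 = 14.4292
D_5 = 15.3526
D_6 = 16.3352
D_7 = 17.3807
TV_7 = 17.5771/(0.152−0.0113) = 124.9258
P₀ = Σ Dₜ/(1+r)ᵗ + TV_7/(1+r)^7 = 101.6099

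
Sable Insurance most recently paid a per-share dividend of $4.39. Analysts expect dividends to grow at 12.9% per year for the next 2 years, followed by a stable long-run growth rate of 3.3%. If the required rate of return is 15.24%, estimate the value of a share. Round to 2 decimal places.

$44.97

Two-stage DDM. Project D₁…D_2 at 0.129, terminal growth 0.033, discount at r = 0.1524.
D_1 = 4.9563
D_2 = 5.5957
Terminal value at t=2: TV = D_3/(r−g) = 5.7803/(0.1524−0.033) = 48.4115
P₀ = 4.9563/(1+0.1524)^1 + 5.5957/(1+0.1524)^2 + 48.4115/(1+0.1524)^2 = 44.9681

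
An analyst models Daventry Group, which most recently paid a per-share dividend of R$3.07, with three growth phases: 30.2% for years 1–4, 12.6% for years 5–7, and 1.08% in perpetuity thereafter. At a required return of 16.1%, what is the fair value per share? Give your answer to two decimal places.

R$60.01

Three-stage DDM. Project D₁…D_7; terminal Gordon value at t=7 with g = 0.0108; discount at r = 0.161.
D_1 = 3.9971
D_2 = 5.2043
D_3 = 6.7760
D_4 = 8.8223
D_5 = 9.9339
D_6 = 11.1856
D_7 = 12.5950
TV_7 = 12.7310/(0.161−0.0108) = 84.7604
P₀ = Σ Dₜ/(1+r)ᵗ + TV_7/(1+r)^7 = 60.0061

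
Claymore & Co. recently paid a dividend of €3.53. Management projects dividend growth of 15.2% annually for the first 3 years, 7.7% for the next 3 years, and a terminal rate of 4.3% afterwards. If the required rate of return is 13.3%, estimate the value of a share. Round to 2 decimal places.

€57.95

Three-stage DDM. Project D₁…D_6; terminal Gordon value at t=6 with g = 0.043; discount at r = 0.133.
D_1 = 4.0666
D_2 = 4.6847
D_3 = 5.3967
D_4 = 5.8123
D_5 = 6.2598
D_6 = 6.7419
TV_6 = 7.0318/(0.133−0.043) = 78.1306
P₀ = Σ Dₜ/(1+r)ᵗ + TV_6/(1+r)^6 = 57.9516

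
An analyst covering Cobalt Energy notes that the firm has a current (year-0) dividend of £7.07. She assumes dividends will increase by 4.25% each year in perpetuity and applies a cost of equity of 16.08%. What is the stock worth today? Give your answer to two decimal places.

Gordon growth model: P₀ = D₁/(r − g). D₁ = 7.07 × (1 + 0.0425) = 7.3705.
P₀ = 7.3705 / (0.1608 − 0.0425) = 7.3705 / 0.1183 = 62.3033

£62.30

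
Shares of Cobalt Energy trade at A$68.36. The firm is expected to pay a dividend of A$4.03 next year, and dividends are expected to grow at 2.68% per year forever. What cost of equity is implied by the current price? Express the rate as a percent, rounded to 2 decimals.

Rearranging the constant-growth DDM: r = D₁/P₀ + g.
r = 4.0300 / 68.36 + 0.0268 = 0.05895 + 0.0268 = 0.08575

8.58%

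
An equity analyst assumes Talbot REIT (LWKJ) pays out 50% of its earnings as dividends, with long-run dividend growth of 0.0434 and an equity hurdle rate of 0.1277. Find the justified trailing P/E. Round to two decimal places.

6.19

Justified trailing P/E = b(1+g)/(r−g) = 0.50×(1+0.0434)/(0.1277−0.0434) = 6.1886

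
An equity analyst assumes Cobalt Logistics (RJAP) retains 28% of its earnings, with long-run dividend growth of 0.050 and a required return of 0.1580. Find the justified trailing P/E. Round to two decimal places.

Payout ratio b = 1 − 0.28 = 0.72.
Justified trailing P/E = b(1+g)/(r−g) = 0.72×(1+0.05)/(0.158−0.05) = 7.0000

7.00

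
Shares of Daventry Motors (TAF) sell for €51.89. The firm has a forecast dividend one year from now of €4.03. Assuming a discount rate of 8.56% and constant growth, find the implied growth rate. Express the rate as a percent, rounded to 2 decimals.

0.79%

From P₀ = D₁/(r − g), the implied growth is g = r − D₁/P₀.
g = 0.0856 − 4.03/51.89 = 0.0856 − 0.07766 = 0.00794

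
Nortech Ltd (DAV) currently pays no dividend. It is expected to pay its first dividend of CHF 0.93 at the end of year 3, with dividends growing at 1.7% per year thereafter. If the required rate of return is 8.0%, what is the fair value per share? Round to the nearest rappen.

CHF 12.66

Deferred-dividend DDM. At t=2 the remaining stream is a growing perpetuity with first payment D_3 = 0.93.
V_2 = D_3/(r−g) = 0.93/(0.08−0.017) = 14.7619
P₀ = V_2/(1+r)^2 = 14.7619/(1+0.08)^2 = 12.6560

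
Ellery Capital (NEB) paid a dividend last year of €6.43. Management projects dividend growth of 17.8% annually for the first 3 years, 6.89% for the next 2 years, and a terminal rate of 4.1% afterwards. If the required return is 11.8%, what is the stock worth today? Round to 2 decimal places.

Three-stage DDM. Project D₁…D_5; terminal Gordon value at t=5 with g = 0.041; discount at r = 0.118.
D_1 = 7.5745
D_2 = 8.9228
D_3 = 10.5111
D_4 = 11.2353
D_5 = 12.0094
TV_5 = 12.5018/(0.118−0.041) = 162.3607
P₀ = Σ Dₜ/(1+r)ᵗ + TV_5/(1+r)^5 = 128.4575

€128.46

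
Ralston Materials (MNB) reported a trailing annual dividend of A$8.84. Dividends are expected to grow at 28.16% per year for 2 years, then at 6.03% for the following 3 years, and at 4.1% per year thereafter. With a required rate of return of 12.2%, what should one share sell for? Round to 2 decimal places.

A$177.66

Three-stage DDM. Project D₁…D_5; terminal Gordon value at t=5 with g = 0.041; discount at r = 0.122.
D_1 = 11.3293
D_2 = 14.5197
D_3 = 15.3952
D_4 = 16.3236
D_5 = 17.3079
TV_5 = 18.0175/(0.122−0.041) = 222.4381
P₀ = Σ Dₜ/(1+r)ᵗ + TV_5/(1+r)^5 = 177.6611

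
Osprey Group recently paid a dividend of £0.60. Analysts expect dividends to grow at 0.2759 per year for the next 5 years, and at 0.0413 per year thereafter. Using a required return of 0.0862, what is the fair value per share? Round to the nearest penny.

Two-stage DDM. Project D₁…D_5 at 0.2759, terminal growth 0.0413, discount at r = 0.0862.
D_1 = 0.7655
D_2 = 0.9768
D_3 = 1.2462
D_4 = 1.5901
D_5 = 2.0288
Terminal value at t=5: TV = D_6/(r−g) = 2.1126/(0.0862−0.0413) = 47.0505
P₀ = 0.7655/(1+0.0862)^1 + 0.9768/(1+0.0862)^2 + 1.2462/(1+0.0862)^3 + 1.5901/(1+0.0862)^4 + 2.0288/(1+0.0862)^5 + 47.0505/(1+0.0862)^5 = 36.1074

£36.11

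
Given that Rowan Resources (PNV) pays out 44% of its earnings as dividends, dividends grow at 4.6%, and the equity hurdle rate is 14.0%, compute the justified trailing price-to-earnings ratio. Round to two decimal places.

Justified trailing P/E = b(1+g)/(r−g) = 0.44×(1+0.046)/(0.14−0.046) = 4.8962

4.90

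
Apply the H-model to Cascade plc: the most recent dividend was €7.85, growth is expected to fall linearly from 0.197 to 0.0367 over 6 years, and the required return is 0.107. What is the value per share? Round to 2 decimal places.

€169.46

H-model: P₀ = D₀[(1+g_L) + H(g_S−g_L)]/(r−g_L), with H = 6/2 = 3.
P₀ = 7.85 × [(1+0.0367) + 3×(0.197−0.0367)] / (0.107−0.0367)
   = 7.85 × 1.5176 / 0.0703 = 169.4617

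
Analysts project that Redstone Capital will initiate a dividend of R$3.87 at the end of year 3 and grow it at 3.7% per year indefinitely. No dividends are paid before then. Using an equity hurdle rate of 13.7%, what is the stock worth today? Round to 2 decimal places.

R$29.94

Deferred-dividend DDM. At t=2 the remaining stream is a growing perpetuity with first payment D_3 = 3.87.
V_2 = D_3/(r−g) = 3.87/(0.137−0.037) = 38.7000
P₀ = V_2/(1+r)^2 = 38.7000/(1+0.137)^2 = 29.9357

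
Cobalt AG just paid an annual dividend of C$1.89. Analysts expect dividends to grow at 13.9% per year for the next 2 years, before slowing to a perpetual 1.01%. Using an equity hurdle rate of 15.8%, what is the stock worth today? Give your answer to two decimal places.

C$16.18

Two-stage DDM. Project D₁…D_2 at 0.139, terminal growth 0.0101, discount at r = 0.158.
D_1 = 2.1527
D_2 = 2.4519
Terminal value at t=2: TV = D_3/(r−g) = 2.4767/(0.158−0.0101) = 16.7458
P₀ = 2.1527/(1+0.158)^1 + 2.4519/(1+0.158)^2 + 16.7458/(1+0.158)^2 = 16.1753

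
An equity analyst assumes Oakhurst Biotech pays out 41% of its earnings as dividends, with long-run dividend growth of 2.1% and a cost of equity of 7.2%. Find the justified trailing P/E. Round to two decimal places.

8.21

Justified trailing P/E = b(1+g)/(r−g) = 0.41×(1+0.021)/(0.072−0.021) = 8.2080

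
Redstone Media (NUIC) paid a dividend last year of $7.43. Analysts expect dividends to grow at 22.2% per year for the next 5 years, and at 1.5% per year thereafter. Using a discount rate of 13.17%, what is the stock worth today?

$141.91

Two-stage DDM. Project D₁…D_5 at 0.222, terminal growth 0.015, discount at r = 0.1317.
D_1 = 9.0795
D_2 = 11.0951
D_3 = 13.5582
D_4 = 16.5681
D_5 = 20.2463
Terminal value at t=5: TV = D_6/(r−g) = 20.5500/(0.1317−0.015) = 176.0922
P₀ = 9.0795/(1+0.1317)^1 + 11.0951/(1+0.1317)^2 + 13.5582/(1+0.1317)^3 + 16.5681/(1+0.1317)^4 + 20.2463/(1+0.1317)^5 + 176.0922/(1+0.1317)^5 = 141.9074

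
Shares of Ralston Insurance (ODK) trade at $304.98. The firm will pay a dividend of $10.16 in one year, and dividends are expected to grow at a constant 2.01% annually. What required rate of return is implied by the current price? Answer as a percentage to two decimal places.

5.34%

Rearranging the constant-growth DDM: r = D₁/P₀ + g.
r = 10.1600 / 304.98 + 0.0201 = 0.03331 + 0.0201 = 0.05341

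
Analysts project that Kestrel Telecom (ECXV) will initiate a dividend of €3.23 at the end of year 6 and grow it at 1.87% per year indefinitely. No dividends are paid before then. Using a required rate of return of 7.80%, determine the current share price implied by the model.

Deferred-dividend DDM. At t=5 the remaining stream is a growing perpetuity with first payment D_6 = 3.23.
V_5 = D_6/(r−g) = 3.23/(0.078−0.0187) = 54.4688
P₀ = V_5/(1+r)^5 = 54.4688/(1+0.078)^5 = 37.4157

€37.42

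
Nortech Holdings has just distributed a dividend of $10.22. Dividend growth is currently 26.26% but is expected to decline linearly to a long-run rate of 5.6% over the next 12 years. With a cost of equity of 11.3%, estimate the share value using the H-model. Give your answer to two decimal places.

H-model: P₀ = D₀[(1+g_L) + H(g_S−g_L)]/(r−g_L), with H = 12/2 = 6.
P₀ = 10.22 × [(1+0.056) + 6×(0.2626−0.056)] / (0.113−0.056)
   = 10.22 × 2.2956 / 0.057 = 411.5971

$411.60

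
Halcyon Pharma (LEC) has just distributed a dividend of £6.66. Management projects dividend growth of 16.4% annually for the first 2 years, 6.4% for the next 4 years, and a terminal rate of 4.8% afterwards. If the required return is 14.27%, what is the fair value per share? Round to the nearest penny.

£94.38

Three-stage DDM. Project D₁…D_6; terminal Gordon value at t=6 with g = 0.048; discount at r = 0.1427.
D_1 = 7.7522
D_2 = 9.0236
D_3 = 9.6011
D_4 = 10.2156
D_5 = 10.8694
D_6 = 11.5650
TV_6 = 12.1201/(0.1427−0.048) = 127.9847
P₀ = Σ Dₜ/(1+r)ᵗ + TV_6/(1+r)^6 = 94.3807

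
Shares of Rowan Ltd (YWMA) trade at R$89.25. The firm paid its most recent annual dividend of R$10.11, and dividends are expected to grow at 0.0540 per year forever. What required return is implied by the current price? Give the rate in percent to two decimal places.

Rearranging the constant-growth DDM: r = D₁/P₀ + g.
D₁ = 10.11 × (1 + 0.054) = 10.6559.
r = 10.6559 / 89.25 + 0.054 = 0.11939 + 0.054 = 0.17339

17.34%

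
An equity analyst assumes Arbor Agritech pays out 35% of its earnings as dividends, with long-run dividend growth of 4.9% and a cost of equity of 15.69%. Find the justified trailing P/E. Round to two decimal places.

Justified trailing P/E = b(1+g)/(r−g) = 0.35×(1+0.049)/(0.1569−0.049) = 3.4027

3.40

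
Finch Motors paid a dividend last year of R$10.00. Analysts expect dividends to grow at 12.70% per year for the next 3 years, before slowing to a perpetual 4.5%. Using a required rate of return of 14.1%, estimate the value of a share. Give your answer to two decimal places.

Two-stage DDM. Project D₁…D_3 at 0.127, terminal growth 0.045, discount at r = 0.141.
D_1 = 11.2700
D_2 = 12.7013
D_3 = 14.3144
Terminal value at t=3: TV = D_4/(r−g) = 14.9585/(0.141−0.045) = 155.8177
P₀ = 11.2700/(1+0.141)^1 + 12.7013/(1+0.141)^2 + 14.3144/(1+0.141)^3 + 155.8177/(1+0.141)^3 = 134.1660

R$134.17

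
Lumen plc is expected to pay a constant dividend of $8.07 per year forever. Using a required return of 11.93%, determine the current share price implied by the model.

$67.64

Zero-growth DDM (perpetuity): P₀ = D/r = 8.07 / 0.1193 = 67.6446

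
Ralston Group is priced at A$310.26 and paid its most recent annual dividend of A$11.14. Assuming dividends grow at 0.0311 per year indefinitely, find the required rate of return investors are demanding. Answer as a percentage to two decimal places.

6.81%

Rearranging the constant-growth DDM: r = D₁/P₀ + g.
D₁ = 11.14 × (1 + 0.0311) = 11.4865.
r = 11.4865 / 310.26 + 0.0311 = 0.03702 + 0.0311 = 0.06812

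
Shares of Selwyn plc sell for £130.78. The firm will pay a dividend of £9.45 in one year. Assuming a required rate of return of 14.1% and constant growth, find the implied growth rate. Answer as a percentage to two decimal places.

From P₀ = D₁/(r − g), the implied growth is g = r − D₁/P₀.
g = 0.141 − 9.45/130.78 = 0.141 − 0.07226 = 0.06874

6.87%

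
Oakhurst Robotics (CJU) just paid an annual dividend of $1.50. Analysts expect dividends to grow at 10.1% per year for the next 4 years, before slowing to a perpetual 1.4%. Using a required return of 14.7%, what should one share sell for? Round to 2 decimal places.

Two-stage DDM. Project D₁…D_4 at 0.101, terminal growth 0.014, discount at r = 0.147.
D_1 = 1.6515
D_2 = 1.8183
D_3 = 2.0019
D_4 = 2.2041
Terminal value at t=4: TV = D_5/(r−g) = 2.2350/(0.147−0.014) = 16.8045
P₀ = 1.6515/(1+0.147)^1 + 1.8183/(1+0.147)^2 + 2.0019/(1+0.147)^3 + 2.2041/(1+0.147)^4 + 16.8045/(1+0.147)^4 = 15.1310

$15.13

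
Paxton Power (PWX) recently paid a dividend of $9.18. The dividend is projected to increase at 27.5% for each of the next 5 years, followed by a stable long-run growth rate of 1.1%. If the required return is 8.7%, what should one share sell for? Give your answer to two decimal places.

$347.10

Two-stage DDM. Project D₁…D_5 at 0.275, terminal growth 0.011, discount at r = 0.087.
D_1 = 11.7045
D_2 = 14.9232
D_3 = 19.0271
D_4 = 24.2596
D_5 = 30.9310
Terminal value at t=5: TV = D_6/(r−g) = 31.2712/(0.087−0.011) = 411.4634
P₀ = 11.7045/(1+0.087)^1 + 14.9232/(1+0.087)^2 + 19.0271/(1+0.087)^3 + 24.2596/(1+0.087)^4 + 30.9310/(1+0.087)^5 + 411.4634/(1+0.087)^5 = 347.1044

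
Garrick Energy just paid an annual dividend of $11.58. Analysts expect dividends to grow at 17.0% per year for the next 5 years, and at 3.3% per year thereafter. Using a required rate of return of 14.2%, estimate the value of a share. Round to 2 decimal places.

$186.17

Two-stage DDM. Project D₁…D_5 at 0.17, terminal growth 0.033, discount at r = 0.142.
D_1 = 13.5486
D_2 = 15.8519
D_3 = 18.5467
D_4 = 21.6996
D_5 = 25.3885
Terminal value at t=5: TV = D_6/(r−g) = 26.2264/(0.142−0.033) = 240.6089
P₀ = 13.5486/(1+0.142)^1 + 15.8519/(1+0.142)^2 + 18.5467/(1+0.142)^3 + 21.6996/(1+0.142)^4 + 25.3885/(1+0.142)^5 + 240.6089/(1+0.142)^5 = 186.1749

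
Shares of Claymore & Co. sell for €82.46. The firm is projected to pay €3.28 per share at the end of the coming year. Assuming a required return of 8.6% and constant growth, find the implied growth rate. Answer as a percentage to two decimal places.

4.62%

From P₀ = D₁/(r − g), the implied growth is g = r − D₁/P₀.
g = 0.086 − 3.28/82.46 = 0.086 − 0.03978 = 0.04622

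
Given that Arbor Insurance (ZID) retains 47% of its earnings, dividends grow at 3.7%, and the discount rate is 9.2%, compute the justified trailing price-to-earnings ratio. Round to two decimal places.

9.99

Payout ratio b = 1 − 0.47 = 0.53.
Justified trailing P/E = b(1+g)/(r−g) = 0.53×(1+0.037)/(0.092−0.037) = 9.9929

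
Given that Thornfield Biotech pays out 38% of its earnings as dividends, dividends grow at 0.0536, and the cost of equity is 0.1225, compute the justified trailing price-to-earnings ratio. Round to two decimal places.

Justified trailing P/E = b(1+g)/(r−g) = 0.38×(1+0.0536)/(0.1225−0.0536) = 5.8109

5.81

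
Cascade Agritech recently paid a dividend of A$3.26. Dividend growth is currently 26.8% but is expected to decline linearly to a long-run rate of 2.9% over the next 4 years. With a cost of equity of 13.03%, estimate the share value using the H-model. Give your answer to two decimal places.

H-model: P₀ = D₀[(1+g_L) + H(g_S−g_L)]/(r−g_L), with H = 4/2 = 2.
P₀ = 3.26 × [(1+0.029) + 2×(0.268−0.029)] / (0.1303−0.029)
   = 3.26 × 1.5070 / 0.1013 = 48.4977

A$48.50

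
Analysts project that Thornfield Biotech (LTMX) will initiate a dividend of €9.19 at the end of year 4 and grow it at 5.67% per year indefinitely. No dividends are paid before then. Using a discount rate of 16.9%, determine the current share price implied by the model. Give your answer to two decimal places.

€51.23

Deferred-dividend DDM. At t=3 the remaining stream is a growing perpetuity with first payment D_4 = 9.19.
V_3 = D_4/(r−g) = 9.19/(0.169−0.0567) = 81.8344
P₀ = V_3/(1+r)^3 = 81.8344/(1+0.169)^3 = 51.2262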